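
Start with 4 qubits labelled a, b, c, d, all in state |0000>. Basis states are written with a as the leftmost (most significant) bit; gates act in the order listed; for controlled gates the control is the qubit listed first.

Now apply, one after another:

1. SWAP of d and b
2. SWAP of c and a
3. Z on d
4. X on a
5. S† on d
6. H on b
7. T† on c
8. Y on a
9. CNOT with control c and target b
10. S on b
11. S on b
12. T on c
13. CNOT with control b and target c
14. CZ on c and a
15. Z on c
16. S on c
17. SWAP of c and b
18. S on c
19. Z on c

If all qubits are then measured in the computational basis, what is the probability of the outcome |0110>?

The probability of measuring |0110> is 1/2.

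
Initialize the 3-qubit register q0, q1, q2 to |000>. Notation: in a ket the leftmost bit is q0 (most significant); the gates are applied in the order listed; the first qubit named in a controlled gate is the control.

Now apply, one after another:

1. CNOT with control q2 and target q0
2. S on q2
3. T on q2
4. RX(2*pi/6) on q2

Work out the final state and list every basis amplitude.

The final amplitudes are sqrt(3)/2 on |000>, -I/2 on |001>, and 0 on every other basis state.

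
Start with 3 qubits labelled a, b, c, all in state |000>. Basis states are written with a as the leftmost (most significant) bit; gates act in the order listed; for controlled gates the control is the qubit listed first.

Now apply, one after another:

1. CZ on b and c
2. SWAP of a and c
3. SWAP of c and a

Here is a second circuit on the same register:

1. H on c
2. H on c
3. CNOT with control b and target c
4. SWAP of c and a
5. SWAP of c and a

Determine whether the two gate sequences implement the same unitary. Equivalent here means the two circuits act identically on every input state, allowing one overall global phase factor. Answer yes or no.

No — the two circuits implement different unitaries, even allowing a global phase.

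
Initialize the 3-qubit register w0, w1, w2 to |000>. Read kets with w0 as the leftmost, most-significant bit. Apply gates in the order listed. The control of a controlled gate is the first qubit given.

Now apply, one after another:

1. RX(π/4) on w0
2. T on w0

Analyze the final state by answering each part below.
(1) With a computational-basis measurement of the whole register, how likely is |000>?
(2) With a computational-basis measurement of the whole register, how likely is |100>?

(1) The probability of measuring |000> is sqrt(2)/4 + 1/2.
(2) A full measurement returns |100> with probability 1/2 - sqrt(2)/4.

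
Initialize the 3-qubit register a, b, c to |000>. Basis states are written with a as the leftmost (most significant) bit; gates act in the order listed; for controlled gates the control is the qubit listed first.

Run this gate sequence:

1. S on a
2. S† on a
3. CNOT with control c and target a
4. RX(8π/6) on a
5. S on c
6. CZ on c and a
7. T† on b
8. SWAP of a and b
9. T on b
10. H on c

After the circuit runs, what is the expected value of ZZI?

In the final state, ZZI has expectation -1/2. Key observation: the block from step 1 through step 2 cancels to the identity and can be dropped.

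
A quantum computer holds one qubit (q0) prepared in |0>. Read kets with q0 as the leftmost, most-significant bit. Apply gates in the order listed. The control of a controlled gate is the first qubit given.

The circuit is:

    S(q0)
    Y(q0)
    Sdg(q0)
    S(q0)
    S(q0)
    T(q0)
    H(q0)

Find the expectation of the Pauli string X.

The expectation value of X is -1.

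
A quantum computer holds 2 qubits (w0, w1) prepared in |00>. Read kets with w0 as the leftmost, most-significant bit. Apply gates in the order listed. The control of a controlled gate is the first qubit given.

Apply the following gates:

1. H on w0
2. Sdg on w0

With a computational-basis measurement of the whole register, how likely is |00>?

The probability of measuring |00> is 1/2.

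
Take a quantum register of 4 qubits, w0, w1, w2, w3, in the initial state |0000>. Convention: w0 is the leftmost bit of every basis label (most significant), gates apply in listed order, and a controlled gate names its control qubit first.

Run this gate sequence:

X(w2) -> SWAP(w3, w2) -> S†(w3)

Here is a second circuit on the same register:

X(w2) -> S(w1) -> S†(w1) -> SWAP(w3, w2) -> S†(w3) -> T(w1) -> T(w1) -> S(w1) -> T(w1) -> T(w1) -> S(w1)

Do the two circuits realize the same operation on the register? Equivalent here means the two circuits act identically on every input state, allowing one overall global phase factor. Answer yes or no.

Yes — the two circuits implement the same unitary up to a global phase.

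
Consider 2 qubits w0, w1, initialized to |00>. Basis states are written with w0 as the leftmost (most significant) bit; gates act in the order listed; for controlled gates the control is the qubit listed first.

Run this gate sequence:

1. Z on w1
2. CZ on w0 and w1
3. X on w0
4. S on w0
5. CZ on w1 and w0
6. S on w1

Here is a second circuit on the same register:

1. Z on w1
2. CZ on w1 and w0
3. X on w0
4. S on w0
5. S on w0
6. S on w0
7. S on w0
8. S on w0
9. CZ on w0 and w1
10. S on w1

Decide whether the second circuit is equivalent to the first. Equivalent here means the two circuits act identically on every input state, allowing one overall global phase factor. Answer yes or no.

Yes, they are equivalent — the unitaries differ by at most a global phase.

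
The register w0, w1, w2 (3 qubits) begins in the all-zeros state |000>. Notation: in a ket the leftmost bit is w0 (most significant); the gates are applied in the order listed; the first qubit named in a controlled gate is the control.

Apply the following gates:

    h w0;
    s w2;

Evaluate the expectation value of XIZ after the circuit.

In the final state, XIZ has expectation 1.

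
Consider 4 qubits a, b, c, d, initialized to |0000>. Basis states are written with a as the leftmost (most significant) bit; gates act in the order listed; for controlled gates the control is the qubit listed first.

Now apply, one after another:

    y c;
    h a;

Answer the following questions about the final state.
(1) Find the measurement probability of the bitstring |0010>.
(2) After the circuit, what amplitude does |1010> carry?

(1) A full measurement returns |0010> with probability 1/2.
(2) The final state's coefficient on |1010> equals sqrt(2)*I/2.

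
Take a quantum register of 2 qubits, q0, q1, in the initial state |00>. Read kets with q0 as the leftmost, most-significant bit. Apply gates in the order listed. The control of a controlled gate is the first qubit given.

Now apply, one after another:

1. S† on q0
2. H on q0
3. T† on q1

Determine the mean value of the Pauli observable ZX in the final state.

The observable ZX averages to 0.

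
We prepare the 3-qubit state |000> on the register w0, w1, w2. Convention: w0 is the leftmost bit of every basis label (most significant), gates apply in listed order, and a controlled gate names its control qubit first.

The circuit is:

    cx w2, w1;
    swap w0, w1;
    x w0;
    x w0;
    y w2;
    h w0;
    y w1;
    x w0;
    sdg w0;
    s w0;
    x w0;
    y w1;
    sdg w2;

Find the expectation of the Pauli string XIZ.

In the final state, XIZ has expectation -1. Key observation: steps 7-12 multiply out to the identity, so the circuit reduces to the remaining gates.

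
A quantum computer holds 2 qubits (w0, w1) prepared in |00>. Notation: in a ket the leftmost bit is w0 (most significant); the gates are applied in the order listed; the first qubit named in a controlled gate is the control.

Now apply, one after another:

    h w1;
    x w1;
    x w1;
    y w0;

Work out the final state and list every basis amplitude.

The final amplitudes are 0 on |00>, 0 on |01>, sqrt(2)*I/2 on |10>, sqrt(2)*I/2 on |11>. Key observation: gates 2-3 undo each other exactly, leaving only the rest of the circuit to track.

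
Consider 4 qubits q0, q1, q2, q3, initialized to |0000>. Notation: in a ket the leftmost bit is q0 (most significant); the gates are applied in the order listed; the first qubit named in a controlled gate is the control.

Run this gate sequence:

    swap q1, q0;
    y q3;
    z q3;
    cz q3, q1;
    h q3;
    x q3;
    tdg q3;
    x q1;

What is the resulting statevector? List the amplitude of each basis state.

The final amplitudes are sqrt(2)*I/2 on |0100>, -sqrt(2)*exp(I*pi/4)/2 on |0101>, and 0 on every other basis state.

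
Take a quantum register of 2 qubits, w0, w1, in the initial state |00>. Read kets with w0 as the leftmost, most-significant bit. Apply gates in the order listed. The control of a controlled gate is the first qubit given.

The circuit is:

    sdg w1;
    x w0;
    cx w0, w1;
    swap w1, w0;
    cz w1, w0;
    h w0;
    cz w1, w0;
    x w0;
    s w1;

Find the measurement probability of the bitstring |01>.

A full measurement returns |01> with probability 1/2.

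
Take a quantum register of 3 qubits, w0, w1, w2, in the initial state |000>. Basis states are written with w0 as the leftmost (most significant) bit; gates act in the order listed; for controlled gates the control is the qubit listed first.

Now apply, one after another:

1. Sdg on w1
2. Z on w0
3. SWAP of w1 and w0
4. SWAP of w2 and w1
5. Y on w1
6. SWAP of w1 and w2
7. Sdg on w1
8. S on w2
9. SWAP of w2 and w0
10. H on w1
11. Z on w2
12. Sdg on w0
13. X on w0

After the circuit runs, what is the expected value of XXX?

The observable XXX averages to 0.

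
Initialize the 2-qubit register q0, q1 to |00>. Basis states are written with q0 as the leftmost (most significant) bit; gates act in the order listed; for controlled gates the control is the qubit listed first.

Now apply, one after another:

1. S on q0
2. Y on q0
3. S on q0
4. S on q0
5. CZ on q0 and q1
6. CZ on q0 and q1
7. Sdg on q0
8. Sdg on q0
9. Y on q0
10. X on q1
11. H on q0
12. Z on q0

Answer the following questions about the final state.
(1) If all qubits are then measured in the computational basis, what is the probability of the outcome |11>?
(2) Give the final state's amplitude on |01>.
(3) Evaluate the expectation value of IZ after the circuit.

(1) The probability of measuring |11> is 1/2. Key observation: the block from step 2 through step 9 cancels to the identity and can be dropped.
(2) |01> carries amplitude sqrt(2)/2 in the final state.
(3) The expectation value of IZ is -1.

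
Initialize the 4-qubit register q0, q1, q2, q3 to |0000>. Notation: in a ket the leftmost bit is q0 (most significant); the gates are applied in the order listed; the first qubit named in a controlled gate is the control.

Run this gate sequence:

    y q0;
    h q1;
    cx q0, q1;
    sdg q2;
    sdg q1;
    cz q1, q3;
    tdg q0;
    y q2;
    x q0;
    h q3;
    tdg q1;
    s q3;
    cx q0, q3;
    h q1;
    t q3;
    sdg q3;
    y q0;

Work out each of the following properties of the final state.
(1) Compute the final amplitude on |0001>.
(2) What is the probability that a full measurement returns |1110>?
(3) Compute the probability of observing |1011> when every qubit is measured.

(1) The final state's coefficient on |0001> equals 0.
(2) Outcome |1110> occurs with probability sqrt(2)/8 + 1/4.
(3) Outcome |1011> occurs with probability 1/4 - sqrt(2)/8.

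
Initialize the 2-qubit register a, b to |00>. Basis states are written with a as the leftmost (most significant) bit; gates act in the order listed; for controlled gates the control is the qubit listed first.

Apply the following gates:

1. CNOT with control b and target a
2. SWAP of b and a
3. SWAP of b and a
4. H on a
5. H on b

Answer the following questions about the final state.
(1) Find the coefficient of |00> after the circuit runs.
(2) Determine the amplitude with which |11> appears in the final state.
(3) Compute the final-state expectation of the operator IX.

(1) |00> carries amplitude 1/2 in the final state. Key observation: steps 2-3 multiply out to the identity, so the circuit reduces to the remaining gates.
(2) The amplitude on |11> is 1/2.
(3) The observable IX averages to 1.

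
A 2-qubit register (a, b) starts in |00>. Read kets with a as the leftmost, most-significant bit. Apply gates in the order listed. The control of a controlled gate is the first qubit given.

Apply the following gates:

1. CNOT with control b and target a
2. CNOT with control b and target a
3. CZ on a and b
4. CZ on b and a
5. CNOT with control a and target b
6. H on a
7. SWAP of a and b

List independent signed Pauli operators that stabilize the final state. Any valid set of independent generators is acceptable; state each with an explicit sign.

The final state is stabilized by the group generated by +IX, +ZI; other independent generating sets are equally valid. Key observation: gates 1-2 undo each other exactly, leaving only the rest of the circuit to track.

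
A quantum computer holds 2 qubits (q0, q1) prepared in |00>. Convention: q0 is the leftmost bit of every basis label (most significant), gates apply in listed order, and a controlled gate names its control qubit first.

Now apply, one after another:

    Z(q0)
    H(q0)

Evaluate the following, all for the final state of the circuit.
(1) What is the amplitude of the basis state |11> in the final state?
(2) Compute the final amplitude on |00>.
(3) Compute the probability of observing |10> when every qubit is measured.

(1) The final state's coefficient on |11> equals 0.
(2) The final state's coefficient on |00> equals sqrt(2)/2.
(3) Outcome |10> occurs with probability 1/2.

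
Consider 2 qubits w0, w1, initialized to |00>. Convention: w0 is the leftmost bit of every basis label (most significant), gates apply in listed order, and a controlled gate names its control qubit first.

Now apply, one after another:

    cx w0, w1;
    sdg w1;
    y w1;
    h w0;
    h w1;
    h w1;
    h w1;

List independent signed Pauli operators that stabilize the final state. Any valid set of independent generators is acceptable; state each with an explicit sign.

One valid set of independent stabilizer generators is +XI, -IX (any independent generating set of the same group is equally correct).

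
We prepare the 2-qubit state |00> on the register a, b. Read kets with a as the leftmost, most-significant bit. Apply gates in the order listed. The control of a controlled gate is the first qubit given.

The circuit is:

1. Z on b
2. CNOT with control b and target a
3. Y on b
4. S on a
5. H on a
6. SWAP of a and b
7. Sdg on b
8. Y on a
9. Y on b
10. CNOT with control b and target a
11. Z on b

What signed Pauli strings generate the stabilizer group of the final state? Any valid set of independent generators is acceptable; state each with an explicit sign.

One valid set of independent stabilizer generators is +XY, +ZZ (any independent generating set of the same group is equally correct).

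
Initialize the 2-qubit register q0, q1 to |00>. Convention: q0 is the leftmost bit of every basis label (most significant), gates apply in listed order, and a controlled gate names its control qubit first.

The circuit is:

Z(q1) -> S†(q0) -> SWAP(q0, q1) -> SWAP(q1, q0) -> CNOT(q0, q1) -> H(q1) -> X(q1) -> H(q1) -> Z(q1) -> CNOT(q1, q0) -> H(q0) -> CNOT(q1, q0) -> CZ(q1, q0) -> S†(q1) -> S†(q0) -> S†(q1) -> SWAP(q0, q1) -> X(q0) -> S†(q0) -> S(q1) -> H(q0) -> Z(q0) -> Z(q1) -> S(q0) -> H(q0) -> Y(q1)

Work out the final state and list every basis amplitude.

After the circuit, the state carries amplitude sqrt(2)*(1 + I)/4 on |00>, sqrt(2)*(1 + I)/4 on |01>, sqrt(2)*(1 - I)/4 on |10>, sqrt(2)*(1 - I)/4 on |11>. Key observation: steps 6-9 multiply out to the identity, so the circuit reduces to the remaining gates.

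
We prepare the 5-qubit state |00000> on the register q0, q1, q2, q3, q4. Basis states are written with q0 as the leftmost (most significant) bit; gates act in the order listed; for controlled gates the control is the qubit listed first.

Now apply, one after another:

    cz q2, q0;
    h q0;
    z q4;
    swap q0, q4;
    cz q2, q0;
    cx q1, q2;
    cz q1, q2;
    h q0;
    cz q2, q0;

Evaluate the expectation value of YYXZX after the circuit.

The observable YYXZX averages to 0.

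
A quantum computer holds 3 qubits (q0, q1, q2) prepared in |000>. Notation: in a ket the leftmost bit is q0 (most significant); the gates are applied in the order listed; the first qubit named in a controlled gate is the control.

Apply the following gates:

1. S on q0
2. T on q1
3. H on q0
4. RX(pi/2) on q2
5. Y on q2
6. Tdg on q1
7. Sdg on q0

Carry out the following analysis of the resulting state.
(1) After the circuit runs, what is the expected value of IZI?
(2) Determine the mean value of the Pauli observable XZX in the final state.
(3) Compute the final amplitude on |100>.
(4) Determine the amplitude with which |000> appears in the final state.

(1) The expectation value of IZI is 1.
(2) The expectation value of XZX is 0.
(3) |100> carries amplitude I/2 in the final state.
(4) The final state's coefficient on |000> equals -1/2.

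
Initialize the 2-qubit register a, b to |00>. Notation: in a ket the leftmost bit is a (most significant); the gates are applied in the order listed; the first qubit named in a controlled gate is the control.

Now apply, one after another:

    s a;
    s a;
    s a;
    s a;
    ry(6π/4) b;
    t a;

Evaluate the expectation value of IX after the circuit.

In the final state, IX has expectation -1.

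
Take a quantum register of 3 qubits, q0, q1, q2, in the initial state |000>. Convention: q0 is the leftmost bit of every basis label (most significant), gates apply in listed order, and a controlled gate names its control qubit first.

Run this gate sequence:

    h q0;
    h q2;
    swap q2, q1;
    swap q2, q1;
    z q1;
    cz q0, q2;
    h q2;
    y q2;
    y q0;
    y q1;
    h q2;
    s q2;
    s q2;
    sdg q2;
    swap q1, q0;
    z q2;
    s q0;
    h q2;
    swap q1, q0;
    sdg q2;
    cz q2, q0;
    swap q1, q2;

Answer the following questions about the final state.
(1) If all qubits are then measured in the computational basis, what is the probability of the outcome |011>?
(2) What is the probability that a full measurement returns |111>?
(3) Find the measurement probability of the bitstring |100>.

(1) The probability of measuring |011> is 1/4.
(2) The probability of measuring |111> is 1/4.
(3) A full measurement returns |100> with probability 0.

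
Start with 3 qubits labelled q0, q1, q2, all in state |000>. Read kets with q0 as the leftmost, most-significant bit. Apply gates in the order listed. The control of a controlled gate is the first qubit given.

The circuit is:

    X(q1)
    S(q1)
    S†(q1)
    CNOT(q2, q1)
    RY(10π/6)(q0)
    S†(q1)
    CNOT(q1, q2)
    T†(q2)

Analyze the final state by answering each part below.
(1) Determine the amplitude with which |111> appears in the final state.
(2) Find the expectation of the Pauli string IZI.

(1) The final state's coefficient on |111> equals -exp(I*pi/4)/2.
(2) In the final state, IZI has expectation -1.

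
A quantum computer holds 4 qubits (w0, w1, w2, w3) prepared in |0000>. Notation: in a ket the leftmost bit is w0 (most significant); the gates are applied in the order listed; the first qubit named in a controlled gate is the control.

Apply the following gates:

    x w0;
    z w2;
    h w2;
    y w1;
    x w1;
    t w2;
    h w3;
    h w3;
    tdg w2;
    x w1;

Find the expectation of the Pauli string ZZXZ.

The observable ZZXZ averages to 1. Key observation: steps 5-10 multiply out to the identity, so the circuit reduces to the remaining gates.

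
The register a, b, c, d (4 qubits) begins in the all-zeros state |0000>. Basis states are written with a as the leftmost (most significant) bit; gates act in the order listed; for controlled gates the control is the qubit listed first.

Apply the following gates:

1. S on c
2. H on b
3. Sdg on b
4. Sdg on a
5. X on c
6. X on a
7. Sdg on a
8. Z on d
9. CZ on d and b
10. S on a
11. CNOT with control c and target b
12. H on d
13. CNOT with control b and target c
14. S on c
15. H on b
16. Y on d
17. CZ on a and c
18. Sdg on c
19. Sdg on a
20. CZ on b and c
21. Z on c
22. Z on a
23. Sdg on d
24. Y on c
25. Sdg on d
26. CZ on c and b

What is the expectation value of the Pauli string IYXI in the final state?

In the final state, IYXI has expectation -1.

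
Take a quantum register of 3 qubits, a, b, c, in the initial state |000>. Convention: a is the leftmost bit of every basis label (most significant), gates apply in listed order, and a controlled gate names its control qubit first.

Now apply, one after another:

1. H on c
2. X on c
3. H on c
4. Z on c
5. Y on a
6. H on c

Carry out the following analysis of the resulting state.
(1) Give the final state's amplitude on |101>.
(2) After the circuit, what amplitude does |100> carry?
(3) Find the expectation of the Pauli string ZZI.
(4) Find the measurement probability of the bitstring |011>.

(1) |101> carries amplitude sqrt(2)*I/2 in the final state. Key observation: gates 1-4 undo each other exactly, leaving only the rest of the circuit to track.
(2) The amplitude on |100> is sqrt(2)*I/2.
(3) The expectation value of ZZI is -1.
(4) The probability of measuring |011> is 0.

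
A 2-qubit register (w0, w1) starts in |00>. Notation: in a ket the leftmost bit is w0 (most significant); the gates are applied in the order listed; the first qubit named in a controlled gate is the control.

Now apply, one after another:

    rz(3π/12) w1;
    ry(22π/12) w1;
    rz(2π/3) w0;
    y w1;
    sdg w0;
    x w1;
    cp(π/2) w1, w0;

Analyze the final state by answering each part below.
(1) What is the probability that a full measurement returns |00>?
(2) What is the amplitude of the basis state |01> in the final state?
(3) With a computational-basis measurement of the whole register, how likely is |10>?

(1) The probability of measuring |00> is sqrt(3)/4 + 1/2.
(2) |01> carries amplitude (-sqrt(6) + sqrt(2))*exp(I*pi/24)/4 in the final state.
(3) A full measurement returns |10> with probability 0.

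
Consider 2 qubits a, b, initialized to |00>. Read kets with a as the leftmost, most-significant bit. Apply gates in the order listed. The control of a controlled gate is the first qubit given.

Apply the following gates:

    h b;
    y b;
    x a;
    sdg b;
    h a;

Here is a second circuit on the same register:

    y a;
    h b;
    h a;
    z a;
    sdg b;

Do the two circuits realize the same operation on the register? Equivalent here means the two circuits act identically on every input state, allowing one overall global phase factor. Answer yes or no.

No — the two circuits implement different unitaries, even allowing a global phase.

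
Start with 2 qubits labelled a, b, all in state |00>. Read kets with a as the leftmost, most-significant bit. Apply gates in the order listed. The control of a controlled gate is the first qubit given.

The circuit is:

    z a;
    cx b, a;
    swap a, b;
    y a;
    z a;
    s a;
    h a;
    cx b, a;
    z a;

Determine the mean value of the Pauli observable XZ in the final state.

The observable XZ averages to 1.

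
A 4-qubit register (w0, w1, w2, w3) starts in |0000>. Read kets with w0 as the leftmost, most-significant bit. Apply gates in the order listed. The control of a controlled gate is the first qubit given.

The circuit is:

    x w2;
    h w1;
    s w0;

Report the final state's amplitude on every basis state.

After the circuit, the state carries amplitude sqrt(2)/2 on |0010>, sqrt(2)/2 on |0110>, and 0 on every other basis state.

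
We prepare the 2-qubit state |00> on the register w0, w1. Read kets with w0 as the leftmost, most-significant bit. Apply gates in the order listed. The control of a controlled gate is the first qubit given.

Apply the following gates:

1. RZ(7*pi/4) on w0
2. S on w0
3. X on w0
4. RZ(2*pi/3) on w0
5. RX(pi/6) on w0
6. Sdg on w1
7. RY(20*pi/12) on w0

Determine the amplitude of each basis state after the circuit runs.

After the circuit, the state carries amplitude (sqrt(2) + sqrt(6) - 3*sqrt(2)*I + sqrt(6)*I)*exp(11*I*pi/24)/8 on |00>, 0 on |01>, (sqrt(6) + 3*sqrt(2) - sqrt(2)*I + sqrt(6)*I)*exp(11*I*pi/24)/8 on |10>, 0 on |11>.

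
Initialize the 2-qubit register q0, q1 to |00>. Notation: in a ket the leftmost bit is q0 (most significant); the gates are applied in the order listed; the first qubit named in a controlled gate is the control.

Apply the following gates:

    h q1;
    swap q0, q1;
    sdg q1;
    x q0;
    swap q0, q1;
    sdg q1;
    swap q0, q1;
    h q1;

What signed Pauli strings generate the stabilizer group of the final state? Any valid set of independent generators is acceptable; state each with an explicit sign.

One valid set of independent stabilizer generators is -YI, +IX (any independent generating set of the same group is equally correct).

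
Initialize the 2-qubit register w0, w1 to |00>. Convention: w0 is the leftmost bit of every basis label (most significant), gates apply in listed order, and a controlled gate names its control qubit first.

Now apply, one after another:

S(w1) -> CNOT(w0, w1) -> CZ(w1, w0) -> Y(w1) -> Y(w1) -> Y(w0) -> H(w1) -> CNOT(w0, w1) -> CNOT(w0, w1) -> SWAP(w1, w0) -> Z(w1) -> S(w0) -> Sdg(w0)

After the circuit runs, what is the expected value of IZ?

The expectation value of IZ is -1.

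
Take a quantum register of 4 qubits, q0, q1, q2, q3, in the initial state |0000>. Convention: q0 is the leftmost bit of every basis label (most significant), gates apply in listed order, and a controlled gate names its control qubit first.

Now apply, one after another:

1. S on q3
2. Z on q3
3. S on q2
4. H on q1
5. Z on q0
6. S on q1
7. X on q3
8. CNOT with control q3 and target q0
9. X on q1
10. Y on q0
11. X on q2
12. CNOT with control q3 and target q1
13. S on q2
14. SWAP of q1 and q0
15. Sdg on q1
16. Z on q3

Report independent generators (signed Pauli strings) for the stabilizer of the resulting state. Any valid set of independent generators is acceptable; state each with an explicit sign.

The stabilizer group can be generated by +YIII, +IZII, -IIZI, -IIIZ, among other valid generating sets.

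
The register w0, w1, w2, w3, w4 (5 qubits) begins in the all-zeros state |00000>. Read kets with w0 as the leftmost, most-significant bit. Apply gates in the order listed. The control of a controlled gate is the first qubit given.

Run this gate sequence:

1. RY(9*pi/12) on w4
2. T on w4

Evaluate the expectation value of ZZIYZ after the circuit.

The observable ZZIYZ averages to 0.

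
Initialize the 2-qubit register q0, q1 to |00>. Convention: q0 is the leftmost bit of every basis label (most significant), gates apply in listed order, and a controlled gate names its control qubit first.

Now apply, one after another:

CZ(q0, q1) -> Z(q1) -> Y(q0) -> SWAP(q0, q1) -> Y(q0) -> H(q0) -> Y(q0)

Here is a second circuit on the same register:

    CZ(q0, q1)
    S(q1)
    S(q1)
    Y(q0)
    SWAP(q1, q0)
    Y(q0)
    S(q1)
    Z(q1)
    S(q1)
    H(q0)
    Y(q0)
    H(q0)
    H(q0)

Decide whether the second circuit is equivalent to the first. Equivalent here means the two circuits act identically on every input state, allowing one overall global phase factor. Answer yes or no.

Yes: on every input state the two circuits agree up to one overall phase factor.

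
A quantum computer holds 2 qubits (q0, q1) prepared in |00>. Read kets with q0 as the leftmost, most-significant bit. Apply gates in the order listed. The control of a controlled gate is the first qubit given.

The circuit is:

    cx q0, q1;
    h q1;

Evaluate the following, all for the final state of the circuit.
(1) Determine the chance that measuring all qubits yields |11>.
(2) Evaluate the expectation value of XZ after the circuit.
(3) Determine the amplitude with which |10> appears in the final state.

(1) A full measurement returns |11> with probability 0.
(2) The expectation value of XZ is 0.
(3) |10> carries amplitude 0 in the final state.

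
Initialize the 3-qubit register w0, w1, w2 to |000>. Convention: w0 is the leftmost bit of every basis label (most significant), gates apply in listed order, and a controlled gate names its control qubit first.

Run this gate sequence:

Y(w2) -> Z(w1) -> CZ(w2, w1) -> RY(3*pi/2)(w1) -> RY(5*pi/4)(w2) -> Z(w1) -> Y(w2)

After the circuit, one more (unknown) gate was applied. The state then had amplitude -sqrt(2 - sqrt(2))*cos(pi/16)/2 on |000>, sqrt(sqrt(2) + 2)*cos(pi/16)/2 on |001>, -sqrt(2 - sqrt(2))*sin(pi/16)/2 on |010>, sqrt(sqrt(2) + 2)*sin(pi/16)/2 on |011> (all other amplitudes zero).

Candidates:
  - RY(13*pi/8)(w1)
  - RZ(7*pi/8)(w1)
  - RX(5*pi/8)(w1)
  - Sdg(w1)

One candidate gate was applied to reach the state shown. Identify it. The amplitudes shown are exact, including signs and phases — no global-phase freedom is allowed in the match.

The applied gate was RY(13*pi/8)(w1).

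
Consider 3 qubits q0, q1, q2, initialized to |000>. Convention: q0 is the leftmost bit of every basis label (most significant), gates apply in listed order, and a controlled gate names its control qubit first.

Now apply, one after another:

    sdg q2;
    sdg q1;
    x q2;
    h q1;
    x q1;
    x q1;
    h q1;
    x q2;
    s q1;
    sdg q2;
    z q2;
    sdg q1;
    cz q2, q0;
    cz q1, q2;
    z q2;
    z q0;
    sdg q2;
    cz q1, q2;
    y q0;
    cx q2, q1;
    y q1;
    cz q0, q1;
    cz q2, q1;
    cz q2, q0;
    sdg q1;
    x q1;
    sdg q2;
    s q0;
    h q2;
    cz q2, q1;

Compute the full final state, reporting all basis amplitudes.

The resulting statevector has amplitude sqrt(2)/2 on |100>, sqrt(2)/2 on |101>, and 0 on every other basis state. Key observation: steps 2-9 multiply out to the identity, so the circuit reduces to the remaining gates.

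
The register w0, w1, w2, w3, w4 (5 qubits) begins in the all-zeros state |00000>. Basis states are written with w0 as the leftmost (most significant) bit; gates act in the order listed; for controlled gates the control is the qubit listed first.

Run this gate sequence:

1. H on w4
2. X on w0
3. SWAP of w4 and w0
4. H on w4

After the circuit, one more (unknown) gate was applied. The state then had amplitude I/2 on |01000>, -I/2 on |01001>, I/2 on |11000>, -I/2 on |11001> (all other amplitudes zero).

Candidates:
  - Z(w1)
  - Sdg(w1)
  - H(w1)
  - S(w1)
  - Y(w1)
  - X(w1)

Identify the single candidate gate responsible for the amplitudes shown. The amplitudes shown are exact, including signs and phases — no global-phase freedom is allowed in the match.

It was Y(w1) that produced the state shown.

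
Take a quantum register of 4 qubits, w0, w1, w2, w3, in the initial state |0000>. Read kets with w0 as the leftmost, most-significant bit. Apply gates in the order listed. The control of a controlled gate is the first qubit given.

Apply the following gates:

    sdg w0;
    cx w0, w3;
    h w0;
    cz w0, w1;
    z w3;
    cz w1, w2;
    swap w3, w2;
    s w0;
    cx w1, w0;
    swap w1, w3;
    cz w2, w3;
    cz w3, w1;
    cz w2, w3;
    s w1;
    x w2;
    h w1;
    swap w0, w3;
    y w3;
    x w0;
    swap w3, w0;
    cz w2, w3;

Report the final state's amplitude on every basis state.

After the circuit, the state carries amplitude -1/2 on |0011>, -1/2 on |0111>, -I/2 on |1011>, -I/2 on |1111>, and 0 on every other basis state.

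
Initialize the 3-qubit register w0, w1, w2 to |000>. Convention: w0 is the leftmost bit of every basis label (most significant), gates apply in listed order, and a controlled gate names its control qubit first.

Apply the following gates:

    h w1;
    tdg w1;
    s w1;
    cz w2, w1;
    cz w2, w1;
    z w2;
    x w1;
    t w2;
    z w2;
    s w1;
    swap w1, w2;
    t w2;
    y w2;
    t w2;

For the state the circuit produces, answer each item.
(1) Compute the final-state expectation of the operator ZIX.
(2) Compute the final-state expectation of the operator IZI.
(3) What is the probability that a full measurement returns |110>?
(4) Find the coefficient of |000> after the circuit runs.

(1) The observable ZIX averages to -sqrt(2)/2.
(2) In the final state, IZI has expectation 1.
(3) A full measurement returns |110> with probability 0.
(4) The final state's coefficient on |000> equals sqrt(2)*exp(I*pi/4)/2.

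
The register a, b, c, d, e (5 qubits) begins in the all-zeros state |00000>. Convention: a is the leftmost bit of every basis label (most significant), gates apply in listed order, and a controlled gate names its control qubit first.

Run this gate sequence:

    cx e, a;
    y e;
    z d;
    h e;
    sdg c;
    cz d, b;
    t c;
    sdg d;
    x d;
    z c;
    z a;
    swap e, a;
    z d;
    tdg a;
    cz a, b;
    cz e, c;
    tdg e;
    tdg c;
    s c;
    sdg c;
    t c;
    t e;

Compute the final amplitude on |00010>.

The amplitude on |00010> is -sqrt(2)*I/2. Key observation: the block from step 17 through step 22 cancels to the identity and can be dropped.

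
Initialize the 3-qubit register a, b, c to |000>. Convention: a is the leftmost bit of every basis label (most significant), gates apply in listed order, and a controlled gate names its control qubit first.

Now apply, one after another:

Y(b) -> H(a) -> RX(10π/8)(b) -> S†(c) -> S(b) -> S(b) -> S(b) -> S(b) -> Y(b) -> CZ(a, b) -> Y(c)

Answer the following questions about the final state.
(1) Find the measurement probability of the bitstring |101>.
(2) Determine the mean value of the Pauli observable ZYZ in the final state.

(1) The probability of measuring |101> is 1/4 - sqrt(2)/8. Key observation: steps 5-8 multiply out to the identity, so the circuit reduces to the remaining gates.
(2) The observable ZYZ averages to sqrt(2)/2.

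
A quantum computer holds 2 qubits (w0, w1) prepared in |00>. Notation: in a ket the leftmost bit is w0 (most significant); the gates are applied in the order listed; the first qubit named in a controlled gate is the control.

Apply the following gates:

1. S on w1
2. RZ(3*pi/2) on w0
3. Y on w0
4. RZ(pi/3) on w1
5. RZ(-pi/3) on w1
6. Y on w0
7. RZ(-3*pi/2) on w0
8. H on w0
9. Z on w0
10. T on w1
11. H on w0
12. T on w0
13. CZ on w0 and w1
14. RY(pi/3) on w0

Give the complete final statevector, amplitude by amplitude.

The final amplitudes are -exp(I*pi/4)/2 on |00>, 0 on |01>, sqrt(3)*exp(I*pi/4)/2 on |10>, 0 on |11>.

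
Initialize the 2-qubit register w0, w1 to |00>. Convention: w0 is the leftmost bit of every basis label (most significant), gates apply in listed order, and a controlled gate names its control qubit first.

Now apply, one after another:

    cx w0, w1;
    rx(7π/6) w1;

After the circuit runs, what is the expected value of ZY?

In the final state, ZY has expectation 1/2.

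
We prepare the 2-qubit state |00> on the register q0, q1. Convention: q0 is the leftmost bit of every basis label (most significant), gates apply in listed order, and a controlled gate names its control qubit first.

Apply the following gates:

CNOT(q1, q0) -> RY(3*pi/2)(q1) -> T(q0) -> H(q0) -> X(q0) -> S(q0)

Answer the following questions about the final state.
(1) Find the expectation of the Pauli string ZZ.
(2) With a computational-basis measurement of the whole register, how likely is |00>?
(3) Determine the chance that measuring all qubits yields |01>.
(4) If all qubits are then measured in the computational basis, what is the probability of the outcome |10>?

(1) In the final state, ZZ has expectation 0.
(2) A full measurement returns |00> with probability 1/4.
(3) Outcome |01> occurs with probability 1/4.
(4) A full measurement returns |10> with probability 1/4.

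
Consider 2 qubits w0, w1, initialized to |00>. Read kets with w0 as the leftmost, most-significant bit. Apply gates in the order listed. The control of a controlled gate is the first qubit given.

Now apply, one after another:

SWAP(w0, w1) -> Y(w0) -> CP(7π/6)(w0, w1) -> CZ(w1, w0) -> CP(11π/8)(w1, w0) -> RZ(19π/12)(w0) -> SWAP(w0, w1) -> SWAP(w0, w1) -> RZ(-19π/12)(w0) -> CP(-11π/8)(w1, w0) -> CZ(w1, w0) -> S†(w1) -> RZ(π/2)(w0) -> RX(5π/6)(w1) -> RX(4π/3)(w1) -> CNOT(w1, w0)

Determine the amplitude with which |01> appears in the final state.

The amplitude on |01> is (-sqrt(6) + sqrt(2))*exp(I*pi/4)/4. Key observation: the block from step 4 through step 11 cancels to the identity and can be dropped.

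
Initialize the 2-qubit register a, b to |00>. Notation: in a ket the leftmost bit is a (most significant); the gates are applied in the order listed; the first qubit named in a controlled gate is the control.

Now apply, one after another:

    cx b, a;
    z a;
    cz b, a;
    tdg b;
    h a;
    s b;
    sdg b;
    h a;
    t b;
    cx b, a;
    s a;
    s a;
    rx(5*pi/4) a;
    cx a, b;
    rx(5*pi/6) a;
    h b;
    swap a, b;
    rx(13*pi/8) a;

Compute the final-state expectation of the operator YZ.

The expectation value of YZ is 2*sqrt(1/2 - sqrt(2)/4)*sqrt(sqrt(2)/4 + 1/2)*sin(3*pi/16)*cos(3*pi/16). Key observation: steps 4-9 multiply out to the identity, so the circuit reduces to the remaining gates.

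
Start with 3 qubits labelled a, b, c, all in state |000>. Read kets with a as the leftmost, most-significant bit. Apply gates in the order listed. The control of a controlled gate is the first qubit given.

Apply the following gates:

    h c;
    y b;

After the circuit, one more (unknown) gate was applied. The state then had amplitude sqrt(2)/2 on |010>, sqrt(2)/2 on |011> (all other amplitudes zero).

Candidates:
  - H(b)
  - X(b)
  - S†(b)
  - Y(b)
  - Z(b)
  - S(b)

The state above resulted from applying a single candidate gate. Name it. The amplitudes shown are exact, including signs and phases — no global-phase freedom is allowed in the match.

The applied gate was S†(b).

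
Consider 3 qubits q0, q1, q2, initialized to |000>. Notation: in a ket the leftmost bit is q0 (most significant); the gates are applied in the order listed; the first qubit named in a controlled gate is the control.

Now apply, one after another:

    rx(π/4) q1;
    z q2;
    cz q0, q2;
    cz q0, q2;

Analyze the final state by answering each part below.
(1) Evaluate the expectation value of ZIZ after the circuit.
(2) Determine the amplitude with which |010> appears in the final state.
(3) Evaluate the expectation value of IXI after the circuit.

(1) The expectation value of ZIZ is 1.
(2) The amplitude on |010> is -I*sqrt(2 - sqrt(2))/2.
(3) In the final state, IXI has expectation 0.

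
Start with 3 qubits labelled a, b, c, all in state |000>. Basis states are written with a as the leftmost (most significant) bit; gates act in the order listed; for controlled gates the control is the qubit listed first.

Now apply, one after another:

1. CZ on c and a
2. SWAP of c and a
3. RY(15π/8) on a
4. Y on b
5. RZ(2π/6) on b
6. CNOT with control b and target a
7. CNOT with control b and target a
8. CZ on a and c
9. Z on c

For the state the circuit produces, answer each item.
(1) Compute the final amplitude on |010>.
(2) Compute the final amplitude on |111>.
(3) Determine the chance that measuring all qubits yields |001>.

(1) The amplitude on |010> is -exp(2*I*pi/3)*cos(pi/16).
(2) The final state's coefficient on |111> equals 0.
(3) Outcome |001> occurs with probability 0.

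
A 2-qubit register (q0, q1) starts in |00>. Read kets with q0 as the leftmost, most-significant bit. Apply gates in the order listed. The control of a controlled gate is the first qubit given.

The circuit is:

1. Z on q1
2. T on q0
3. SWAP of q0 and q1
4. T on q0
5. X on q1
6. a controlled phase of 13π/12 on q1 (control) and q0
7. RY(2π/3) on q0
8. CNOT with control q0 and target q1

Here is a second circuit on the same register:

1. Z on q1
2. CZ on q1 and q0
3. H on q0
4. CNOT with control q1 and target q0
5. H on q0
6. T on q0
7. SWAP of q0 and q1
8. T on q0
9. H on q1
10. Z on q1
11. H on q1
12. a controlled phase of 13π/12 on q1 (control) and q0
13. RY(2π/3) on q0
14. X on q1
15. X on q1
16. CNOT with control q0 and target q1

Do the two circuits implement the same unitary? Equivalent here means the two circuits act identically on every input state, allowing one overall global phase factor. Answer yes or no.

Yes, they are equivalent — the unitaries differ by at most a global phase.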